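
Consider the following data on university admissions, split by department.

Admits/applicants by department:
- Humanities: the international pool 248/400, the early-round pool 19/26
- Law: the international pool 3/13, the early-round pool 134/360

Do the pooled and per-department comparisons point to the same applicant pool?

Humanities: the international pool 248/400 = 62.0%, the early-round pool 19/26 = 73.1% → the early-round pool
Law: the international pool 3/13 = 23.1%, the early-round pool 134/360 = 37.2% → the early-round pool
Overall: the international pool 251/413 = 60.8%, the early-round pool 153/386 = 39.6% → the international pool
The early-round pool wins each department group but the international pool wins overall — the comparison reverses. The early-round pool's applicants skew toward Law, which has a lower base rate.

No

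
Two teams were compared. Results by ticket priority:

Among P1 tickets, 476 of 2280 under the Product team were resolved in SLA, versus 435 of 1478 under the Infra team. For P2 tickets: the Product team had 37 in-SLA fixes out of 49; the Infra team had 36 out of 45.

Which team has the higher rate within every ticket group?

the Infra team

P1: the Product team 476/2280 = 20.9%, the Infra team 435/1478 = 29.4% → the Infra team
P2: the Product team 37/49 = 75.5%, the Infra team 36/45 = 80.0% → the Infra team
The Infra team has the higher rate in both groups.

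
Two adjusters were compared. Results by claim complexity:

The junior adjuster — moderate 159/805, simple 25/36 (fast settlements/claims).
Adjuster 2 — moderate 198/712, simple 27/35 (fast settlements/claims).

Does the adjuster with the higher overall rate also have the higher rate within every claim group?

Moderate: the junior adjuster 159/805 = 19.8%, Adjuster 2 198/712 = 27.8% → Adjuster 2
Simple: the junior adjuster 25/36 = 69.4%, Adjuster 2 27/35 = 77.1% → Adjuster 2
Overall: the junior adjuster 184/841 = 21.9%, Adjuster 2 225/747 = 30.1% → Adjuster 2
Adjuster 2 wins overall and in every claim group — no reversal.

Yes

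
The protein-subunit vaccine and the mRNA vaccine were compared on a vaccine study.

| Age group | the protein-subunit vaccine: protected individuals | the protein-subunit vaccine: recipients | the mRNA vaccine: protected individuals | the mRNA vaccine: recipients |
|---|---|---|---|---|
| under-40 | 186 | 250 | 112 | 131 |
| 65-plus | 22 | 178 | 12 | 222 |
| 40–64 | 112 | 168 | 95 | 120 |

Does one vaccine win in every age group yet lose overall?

No

Under-40: the protein-subunit vaccine 186/250 = 74.4%, the mRNA vaccine 112/131 = 85.5% → the mRNA vaccine
65-plus: the protein-subunit vaccine 22/178 = 12.4%, the mRNA vaccine 12/222 = 5.4% → the protein-subunit vaccine
40–64: the protein-subunit vaccine 112/168 = 66.7%, the mRNA vaccine 95/120 = 79.2% → the mRNA vaccine
Overall: the protein-subunit vaccine 320/596 = 53.7%, the mRNA vaccine 219/473 = 46.3% → the protein-subunit vaccine
Neither sweeps: the protein-subunit vaccine wins 1 of 3 groups, the mRNA vaccine wins 2. The protein-subunit vaccine wins overall but not every group — no Simpson reversal.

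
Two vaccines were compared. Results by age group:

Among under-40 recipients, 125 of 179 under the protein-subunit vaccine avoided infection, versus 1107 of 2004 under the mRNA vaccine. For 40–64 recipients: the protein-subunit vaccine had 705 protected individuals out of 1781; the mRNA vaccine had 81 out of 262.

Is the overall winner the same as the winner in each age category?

No

Under-40: the protein-subunit vaccine 125/179 = 69.8%, the mRNA vaccine 1107/2004 = 55.2% → the protein-subunit vaccine
40–64: the protein-subunit vaccine 705/1781 = 39.6%, the mRNA vaccine 81/262 = 30.9% → the protein-subunit vaccine
Overall: the protein-subunit vaccine 830/1960 = 42.3%, the mRNA vaccine 1188/2266 = 52.4% → the mRNA vaccine
The protein-subunit vaccine wins each age group but the mRNA vaccine wins overall — the comparison reverses. The protein-subunit vaccine's recipients skew toward 40–64, which has a lower base rate.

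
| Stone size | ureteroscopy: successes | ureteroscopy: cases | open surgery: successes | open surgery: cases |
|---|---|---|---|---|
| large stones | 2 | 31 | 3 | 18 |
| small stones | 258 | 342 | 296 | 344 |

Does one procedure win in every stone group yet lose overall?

No

Large stones: ureteroscopy 2/31 = 6.5%, open surgery 3/18 = 16.7% → open surgery
Small stones: ureteroscopy 258/342 = 75.4%, open surgery 296/344 = 86.0% → open surgery
Overall: ureteroscopy 260/373 = 69.7%, open surgery 299/362 = 82.6% → open surgery
Open surgery wins overall and in every stone group — no reversal.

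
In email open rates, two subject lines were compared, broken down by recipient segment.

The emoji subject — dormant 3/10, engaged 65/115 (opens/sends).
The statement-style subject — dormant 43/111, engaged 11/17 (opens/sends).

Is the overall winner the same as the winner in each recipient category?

No

Dormant: the emoji subject 3/10 = 30.0%, the statement-style subject 43/111 = 38.7% → the statement-style subject
Engaged: the emoji subject 65/115 = 56.5%, the statement-style subject 11/17 = 64.7% → the statement-style subject
Overall: the emoji subject 68/125 = 54.4%, the statement-style subject 54/128 = 42.2% → the emoji subject
The statement-style subject wins each recipient group but the emoji subject wins overall — the comparison reverses. The statement-style subject's sends skew toward dormant, which has a lower base rate.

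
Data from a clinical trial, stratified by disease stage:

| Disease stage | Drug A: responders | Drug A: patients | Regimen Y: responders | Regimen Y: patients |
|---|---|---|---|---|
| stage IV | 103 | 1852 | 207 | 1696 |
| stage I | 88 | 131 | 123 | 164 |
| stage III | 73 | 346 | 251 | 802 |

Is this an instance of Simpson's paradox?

Stage IV: Drug A 103/1852 = 5.6%, Regimen Y 207/1696 = 12.2% → Regimen Y
Stage I: Drug A 88/131 = 67.2%, Regimen Y 123/164 = 75.0% → Regimen Y
Stage III: Drug A 73/346 = 21.1%, Regimen Y 251/802 = 31.3% → Regimen Y
Overall: Drug A 264/2329 = 11.3%, Regimen Y 581/2662 = 21.8% → Regimen Y
Regimen Y wins overall and in every disease group — no reversal.

No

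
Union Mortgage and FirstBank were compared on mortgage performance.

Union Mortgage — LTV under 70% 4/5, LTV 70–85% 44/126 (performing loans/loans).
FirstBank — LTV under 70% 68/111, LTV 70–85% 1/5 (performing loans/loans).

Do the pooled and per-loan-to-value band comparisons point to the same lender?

No

LTV under 70%: Union Mortgage 4/5 = 80.0%, FirstBank 68/111 = 61.3% → Union Mortgage
LTV 70–85%: Union Mortgage 44/126 = 34.9%, FirstBank 1/5 = 20.0% → Union Mortgage
Overall: Union Mortgage 48/131 = 36.6%, FirstBank 69/116 = 59.5% → FirstBank
Union Mortgage wins each loan-to-value group but FirstBank wins overall — the comparison reverses. Union Mortgage's loans skew toward LTV 70–85%, which has a lower base rate.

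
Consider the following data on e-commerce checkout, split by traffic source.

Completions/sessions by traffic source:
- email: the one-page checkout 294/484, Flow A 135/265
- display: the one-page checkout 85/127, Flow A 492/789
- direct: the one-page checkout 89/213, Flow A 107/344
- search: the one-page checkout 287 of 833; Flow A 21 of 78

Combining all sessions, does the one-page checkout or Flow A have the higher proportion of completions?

Email: the one-page checkout 294/484 = 60.7%, Flow A 135/265 = 50.9% → the one-page checkout
Display: the one-page checkout 85/127 = 66.9%, Flow A 492/789 = 62.4% → the one-page checkout
Direct: the one-page checkout 89/213 = 41.8%, Flow A 107/344 = 31.1% → the one-page checkout
Search: the one-page checkout 287/833 = 34.5%, Flow A 21/78 = 26.9% → the one-page checkout
Overall: the one-page checkout 755/1657 = 45.6%, Flow A 755/1476 = 51.2% → Flow A
(The one-page checkout wins every traffic group but Flow A wins overall — the one-page checkout's sessions skew toward the low-rate search group.)

Flow A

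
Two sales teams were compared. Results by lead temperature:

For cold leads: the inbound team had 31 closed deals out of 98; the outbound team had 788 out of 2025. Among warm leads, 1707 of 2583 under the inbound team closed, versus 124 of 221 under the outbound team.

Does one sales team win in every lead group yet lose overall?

Cold: the inbound team 31/98 = 31.6%, the outbound team 788/2025 = 38.9% → the outbound team
Warm: the inbound team 1707/2583 = 66.1%, the outbound team 124/221 = 56.1% → the inbound team
Overall: the inbound team 1738/2681 = 64.8%, the outbound team 912/2246 = 40.6% → the inbound team
Neither sweeps: the inbound team wins 1 of 2 groups, the outbound team wins 1. The inbound team wins overall but not every group — no Simpson reversal.

No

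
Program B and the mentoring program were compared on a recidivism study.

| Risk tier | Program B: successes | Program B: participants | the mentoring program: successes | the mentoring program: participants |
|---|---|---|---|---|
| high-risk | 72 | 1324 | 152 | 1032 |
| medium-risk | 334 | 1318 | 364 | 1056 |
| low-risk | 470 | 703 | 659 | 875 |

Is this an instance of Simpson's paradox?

High-risk: Program B 72/1324 = 5.4%, the mentoring program 152/1032 = 14.7% → the mentoring program
Medium-risk: Program B 334/1318 = 25.3%, the mentoring program 364/1056 = 34.5% → the mentoring program
Low-risk: Program B 470/703 = 66.9%, the mentoring program 659/875 = 75.3% → the mentoring program
Overall: Program B 876/3345 = 26.2%, the mentoring program 1175/2963 = 39.7% → the mentoring program
The mentoring program wins overall and in every risk group — no reversal.

No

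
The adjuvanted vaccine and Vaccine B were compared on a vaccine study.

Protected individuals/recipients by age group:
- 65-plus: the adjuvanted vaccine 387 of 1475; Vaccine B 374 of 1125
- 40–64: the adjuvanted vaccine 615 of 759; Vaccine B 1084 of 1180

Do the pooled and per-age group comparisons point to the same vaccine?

65-plus: the adjuvanted vaccine 387/1475 = 26.2%, Vaccine B 374/1125 = 33.2% → Vaccine B
40–64: the adjuvanted vaccine 615/759 = 81.0%, Vaccine B 1084/1180 = 91.9% → Vaccine B
Overall: the adjuvanted vaccine 1002/2234 = 44.9%, Vaccine B 1458/2305 = 63.3% → Vaccine B
Vaccine B wins overall and in every age group — no reversal.

Yes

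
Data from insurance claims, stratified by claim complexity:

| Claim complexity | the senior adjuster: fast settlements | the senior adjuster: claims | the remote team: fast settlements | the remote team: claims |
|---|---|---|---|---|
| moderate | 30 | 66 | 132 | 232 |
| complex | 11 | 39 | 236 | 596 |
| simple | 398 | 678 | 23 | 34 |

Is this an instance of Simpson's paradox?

Yes

Moderate: the senior adjuster 30/66 = 45.5%, the remote team 132/232 = 56.9% → the remote team
Complex: the senior adjuster 11/39 = 28.2%, the remote team 236/596 = 39.6% → the remote team
Simple: the senior adjuster 398/678 = 58.7%, the remote team 23/34 = 67.6% → the remote team
Overall: the senior adjuster 439/783 = 56.1%, the remote team 391/862 = 45.4% → the senior adjuster
The remote team wins each claim group but the senior adjuster wins overall — the comparison reverses. The remote team's claims skew toward complex, which has a lower base rate.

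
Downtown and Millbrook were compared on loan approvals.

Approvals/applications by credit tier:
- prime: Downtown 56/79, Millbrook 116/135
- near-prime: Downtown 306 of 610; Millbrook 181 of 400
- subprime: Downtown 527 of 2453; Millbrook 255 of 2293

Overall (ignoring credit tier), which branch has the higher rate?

Downtown

Prime: Downtown 56/79 = 70.9%, Millbrook 116/135 = 85.9% → Millbrook
Near-prime: Downtown 306/610 = 50.2%, Millbrook 181/400 = 45.2% → Downtown
Subprime: Downtown 527/2453 = 21.5%, Millbrook 255/2293 = 11.1% → Downtown
Overall: Downtown 889/3142 = 28.3%, Millbrook 552/2828 = 19.5% → Downtown
(Neither sweeps every credit group, but Downtown has the higher pooled rate.)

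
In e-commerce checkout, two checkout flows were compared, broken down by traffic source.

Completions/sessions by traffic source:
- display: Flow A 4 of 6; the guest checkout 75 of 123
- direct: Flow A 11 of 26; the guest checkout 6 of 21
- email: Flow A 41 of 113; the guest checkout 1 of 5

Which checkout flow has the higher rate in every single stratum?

Display: Flow A 4/6 = 66.7%, the guest checkout 75/123 = 61.0% → Flow A
Direct: Flow A 11/26 = 42.3%, the guest checkout 6/21 = 28.6% → Flow A
Email: Flow A 41/113 = 36.3%, the guest checkout 1/5 = 20.0% → Flow A
Flow A has the higher rate in all 3 groups.

Flow A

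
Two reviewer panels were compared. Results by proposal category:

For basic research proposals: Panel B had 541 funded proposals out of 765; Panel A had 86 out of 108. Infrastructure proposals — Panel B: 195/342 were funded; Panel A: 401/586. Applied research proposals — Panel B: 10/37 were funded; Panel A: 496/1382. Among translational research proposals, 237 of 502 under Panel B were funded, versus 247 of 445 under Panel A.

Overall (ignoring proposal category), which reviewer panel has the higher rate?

Panel B

Basic research: Panel B 541/765 = 70.7%, Panel A 86/108 = 79.6% → Panel A
Infrastructure: Panel B 195/342 = 57.0%, Panel A 401/586 = 68.4% → Panel A
Applied research: Panel B 10/37 = 27.0%, Panel A 496/1382 = 35.9% → Panel A
Translational research: Panel B 237/502 = 47.2%, Panel A 247/445 = 55.5% → Panel A
Overall: Panel B 983/1646 = 59.7%, Panel A 1230/2521 = 48.8% → Panel B
(Panel A wins every proposal group but Panel B wins overall — Panel A's proposals skew toward the low-rate applied research group.)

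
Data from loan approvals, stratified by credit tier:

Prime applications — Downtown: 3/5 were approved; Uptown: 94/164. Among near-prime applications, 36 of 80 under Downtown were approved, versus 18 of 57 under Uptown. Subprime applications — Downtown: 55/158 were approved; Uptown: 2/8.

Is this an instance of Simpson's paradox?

Prime: Downtown 3/5 = 60.0%, Uptown 94/164 = 57.3% → Downtown
Near-prime: Downtown 36/80 = 45.0%, Uptown 18/57 = 31.6% → Downtown
Subprime: Downtown 55/158 = 34.8%, Uptown 2/8 = 25.0% → Downtown
Overall: Downtown 94/243 = 38.7%, Uptown 114/229 = 49.8% → Uptown
Downtown wins each credit group but Uptown wins overall — the comparison reverses. Downtown's applications skew toward subprime, which has a lower base rate.

Yes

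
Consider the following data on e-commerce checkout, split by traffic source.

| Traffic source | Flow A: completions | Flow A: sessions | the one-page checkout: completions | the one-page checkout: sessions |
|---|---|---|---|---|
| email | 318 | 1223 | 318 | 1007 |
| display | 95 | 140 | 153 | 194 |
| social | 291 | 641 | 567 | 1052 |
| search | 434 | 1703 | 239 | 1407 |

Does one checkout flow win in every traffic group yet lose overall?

No

Email: Flow A 318/1223 = 26.0%, the one-page checkout 318/1007 = 31.6% → the one-page checkout
Display: Flow A 95/140 = 67.9%, the one-page checkout 153/194 = 78.9% → the one-page checkout
Social: Flow A 291/641 = 45.4%, the one-page checkout 567/1052 = 53.9% → the one-page checkout
Search: Flow A 434/1703 = 25.5%, the one-page checkout 239/1407 = 17.0% → Flow A
Overall: Flow A 1138/3707 = 30.7%, the one-page checkout 1277/3660 = 34.9% → the one-page checkout
Neither sweeps: Flow A wins 1 of 4 groups, the one-page checkout wins 3. The one-page checkout wins overall but not every group — no Simpson reversal.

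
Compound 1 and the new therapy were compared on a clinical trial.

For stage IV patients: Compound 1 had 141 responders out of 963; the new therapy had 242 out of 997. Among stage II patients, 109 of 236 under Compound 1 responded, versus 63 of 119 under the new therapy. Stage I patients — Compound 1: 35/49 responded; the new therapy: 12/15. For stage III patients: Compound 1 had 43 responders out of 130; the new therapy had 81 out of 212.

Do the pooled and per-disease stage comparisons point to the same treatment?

Yes

Stage IV: Compound 1 141/963 = 14.6%, the new therapy 242/997 = 24.3% → the new therapy
Stage II: Compound 1 109/236 = 46.2%, the new therapy 63/119 = 52.9% → the new therapy
Stage I: Compound 1 35/49 = 71.4%, the new therapy 12/15 = 80.0% → the new therapy
Stage III: Compound 1 43/130 = 33.1%, the new therapy 81/212 = 38.2% → the new therapy
Overall: Compound 1 328/1378 = 23.8%, the new therapy 398/1343 = 29.6% → the new therapy
The new therapy wins overall and in every disease group — no reversal.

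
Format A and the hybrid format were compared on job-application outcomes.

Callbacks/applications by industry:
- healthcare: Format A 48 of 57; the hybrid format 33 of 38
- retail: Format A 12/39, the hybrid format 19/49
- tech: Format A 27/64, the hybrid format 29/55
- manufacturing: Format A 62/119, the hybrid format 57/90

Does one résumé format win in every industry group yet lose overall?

Healthcare: Format A 48/57 = 84.2%, the hybrid format 33/38 = 86.8% → the hybrid format
Retail: Format A 12/39 = 30.8%, the hybrid format 19/49 = 38.8% → the hybrid format
Tech: Format A 27/64 = 42.2%, the hybrid format 29/55 = 52.7% → the hybrid format
Manufacturing: Format A 62/119 = 52.1%, the hybrid format 57/90 = 63.3% → the hybrid format
Overall: Format A 149/279 = 53.4%, the hybrid format 138/232 = 59.5% → the hybrid format
The hybrid format wins overall and in every industry group — no reversal.

No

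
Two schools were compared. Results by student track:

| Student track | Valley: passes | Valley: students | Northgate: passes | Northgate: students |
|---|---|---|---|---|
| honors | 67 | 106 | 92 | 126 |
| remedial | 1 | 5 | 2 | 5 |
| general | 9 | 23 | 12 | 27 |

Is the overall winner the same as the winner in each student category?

Yes

Honors: Valley 67/106 = 63.2%, Northgate 92/126 = 73.0% → Northgate
Remedial: Valley 1/5 = 20.0%, Northgate 2/5 = 40.0% → Northgate
General: Valley 9/23 = 39.1%, Northgate 12/27 = 44.4% → Northgate
Overall: Valley 77/134 = 57.5%, Northgate 106/158 = 67.1% → Northgate
Northgate wins overall and in every student group — no reversal.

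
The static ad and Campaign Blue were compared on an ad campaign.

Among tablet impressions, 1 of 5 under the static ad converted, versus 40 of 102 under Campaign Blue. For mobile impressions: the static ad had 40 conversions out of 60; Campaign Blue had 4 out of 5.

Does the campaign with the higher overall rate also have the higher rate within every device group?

Tablet: the static ad 1/5 = 20.0%, Campaign Blue 40/102 = 39.2% → Campaign Blue
Mobile: the static ad 40/60 = 66.7%, Campaign Blue 4/5 = 80.0% → Campaign Blue
Overall: the static ad 41/65 = 63.1%, Campaign Blue 44/107 = 41.1% → the static ad
Campaign Blue wins each device group but the static ad wins overall — the comparison reverses. Campaign Blue's impressions skew toward tablet, which has a lower base rate.

No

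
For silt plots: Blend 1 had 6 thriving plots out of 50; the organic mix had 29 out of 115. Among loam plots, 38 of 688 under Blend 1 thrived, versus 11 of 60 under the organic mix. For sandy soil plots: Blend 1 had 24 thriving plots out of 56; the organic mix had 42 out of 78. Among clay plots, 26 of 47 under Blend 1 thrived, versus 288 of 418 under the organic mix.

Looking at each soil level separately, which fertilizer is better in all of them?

the organic mix

Silt: Blend 1 6/50 = 12.0%, the organic mix 29/115 = 25.2% → the organic mix
Loam: Blend 1 38/688 = 5.5%, the organic mix 11/60 = 18.3% → the organic mix
Sandy soil: Blend 1 24/56 = 42.9%, the organic mix 42/78 = 53.8% → the organic mix
Clay: Blend 1 26/47 = 55.3%, the organic mix 288/418 = 68.9% → the organic mix
The organic mix has the higher rate in all 4 groups.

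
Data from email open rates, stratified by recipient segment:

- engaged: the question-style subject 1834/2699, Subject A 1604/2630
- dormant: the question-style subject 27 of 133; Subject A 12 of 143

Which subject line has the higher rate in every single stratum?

Engaged: the question-style subject 1834/2699 = 68.0%, Subject A 1604/2630 = 61.0% → the question-style subject
Dormant: the question-style subject 27/133 = 20.3%, Subject A 12/143 = 8.4% → the question-style subject
The question-style subject has the higher rate in both groups.

the question-style subject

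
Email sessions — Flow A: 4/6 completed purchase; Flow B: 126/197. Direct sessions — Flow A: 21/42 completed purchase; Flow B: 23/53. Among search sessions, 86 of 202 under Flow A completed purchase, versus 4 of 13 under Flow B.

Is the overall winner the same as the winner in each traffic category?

No

Email: Flow A 4/6 = 66.7%, Flow B 126/197 = 64.0% → Flow A
Direct: Flow A 21/42 = 50.0%, Flow B 23/53 = 43.4% → Flow A
Search: Flow A 86/202 = 42.6%, Flow B 4/13 = 30.8% → Flow A
Overall: Flow A 111/250 = 44.4%, Flow B 153/263 = 58.2% → Flow B
Flow A wins each traffic group but Flow B wins overall — the comparison reverses. Flow A's sessions skew toward search, which has a lower base rate.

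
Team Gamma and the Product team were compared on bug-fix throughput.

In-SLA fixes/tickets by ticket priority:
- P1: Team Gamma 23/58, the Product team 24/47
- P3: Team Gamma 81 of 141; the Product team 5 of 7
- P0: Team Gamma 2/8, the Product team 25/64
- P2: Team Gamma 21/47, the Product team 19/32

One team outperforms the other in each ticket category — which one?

the Product team

P1: Team Gamma 23/58 = 39.7%, the Product team 24/47 = 51.1% → the Product team
P3: Team Gamma 81/141 = 57.4%, the Product team 5/7 = 71.4% → the Product team
P0: Team Gamma 2/8 = 25.0%, the Product team 25/64 = 39.1% → the Product team
P2: Team Gamma 21/47 = 44.7%, the Product team 19/32 = 59.4% → the Product team
The Product team has the higher rate in all 4 groups.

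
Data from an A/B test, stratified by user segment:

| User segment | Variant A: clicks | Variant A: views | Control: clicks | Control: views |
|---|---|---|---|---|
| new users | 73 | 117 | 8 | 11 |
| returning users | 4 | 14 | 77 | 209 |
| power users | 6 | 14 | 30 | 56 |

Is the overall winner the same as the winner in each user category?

No

New users: Variant A 73/117 = 62.4%, Control 8/11 = 72.7% → Control
Returning users: Variant A 4/14 = 28.6%, Control 77/209 = 36.8% → Control
Power users: Variant A 6/14 = 42.9%, Control 30/56 = 53.6% → Control
Overall: Variant A 83/145 = 57.2%, Control 115/276 = 41.7% → Variant A
Control wins each user group but Variant A wins overall — the comparison reverses. Control's views skew toward returning users, which has a lower base rate.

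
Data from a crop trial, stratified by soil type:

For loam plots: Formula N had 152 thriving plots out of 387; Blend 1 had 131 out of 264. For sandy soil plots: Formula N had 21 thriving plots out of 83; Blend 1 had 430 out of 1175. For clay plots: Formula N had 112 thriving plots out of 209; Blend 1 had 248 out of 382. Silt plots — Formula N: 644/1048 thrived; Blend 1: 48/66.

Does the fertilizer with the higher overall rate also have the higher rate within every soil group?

No

Loam: Formula N 152/387 = 39.3%, Blend 1 131/264 = 49.6% → Blend 1
Sandy soil: Formula N 21/83 = 25.3%, Blend 1 430/1175 = 36.6% → Blend 1
Clay: Formula N 112/209 = 53.6%, Blend 1 248/382 = 64.9% → Blend 1
Silt: Formula N 644/1048 = 61.5%, Blend 1 48/66 = 72.7% → Blend 1
Overall: Formula N 929/1727 = 53.8%, Blend 1 857/1887 = 45.4% → Formula N
Blend 1 wins each soil group but Formula N wins overall — the comparison reverses. Blend 1's plots skew toward sandy soil, which has a lower base rate.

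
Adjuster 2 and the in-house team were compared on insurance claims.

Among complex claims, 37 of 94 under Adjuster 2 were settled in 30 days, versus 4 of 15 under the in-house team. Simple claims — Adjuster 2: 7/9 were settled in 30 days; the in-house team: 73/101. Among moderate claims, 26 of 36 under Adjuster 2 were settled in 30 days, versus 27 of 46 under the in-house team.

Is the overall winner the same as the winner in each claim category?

Complex: Adjuster 2 37/94 = 39.4%, the in-house team 4/15 = 26.7% → Adjuster 2
Simple: Adjuster 2 7/9 = 77.8%, the in-house team 73/101 = 72.3% → Adjuster 2
Moderate: Adjuster 2 26/36 = 72.2%, the in-house team 27/46 = 58.7% → Adjuster 2
Overall: Adjuster 2 70/139 = 50.4%, the in-house team 104/162 = 64.2% → the in-house team
Adjuster 2 wins each claim group but the in-house team wins overall — the comparison reverses. Adjuster 2's claims skew toward complex, which has a lower base rate.

No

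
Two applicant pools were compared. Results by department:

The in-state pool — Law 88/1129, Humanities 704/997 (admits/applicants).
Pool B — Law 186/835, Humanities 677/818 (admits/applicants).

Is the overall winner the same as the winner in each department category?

Law: the in-state pool 88/1129 = 7.8%, Pool B 186/835 = 22.3% → Pool B
Humanities: the in-state pool 704/997 = 70.6%, Pool B 677/818 = 82.8% → Pool B
Overall: the in-state pool 792/2126 = 37.3%, Pool B 863/1653 = 52.2% → Pool B
Pool B wins overall and in every department group — no reversal.

Yes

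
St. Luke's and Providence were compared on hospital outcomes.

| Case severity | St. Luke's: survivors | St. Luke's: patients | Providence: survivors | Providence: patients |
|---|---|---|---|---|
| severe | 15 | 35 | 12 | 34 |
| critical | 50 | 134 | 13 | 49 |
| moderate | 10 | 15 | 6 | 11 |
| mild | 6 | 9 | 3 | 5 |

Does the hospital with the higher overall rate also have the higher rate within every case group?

Yes

Severe: St. Luke's 15/35 = 42.9%, Providence 12/34 = 35.3% → St. Luke's
Critical: St. Luke's 50/134 = 37.3%, Providence 13/49 = 26.5% → St. Luke's
Moderate: St. Luke's 10/15 = 66.7%, Providence 6/11 = 54.5% → St. Luke's
Mild: St. Luke's 6/9 = 66.7%, Providence 3/5 = 60.0% → St. Luke's
Overall: St. Luke's 81/193 = 42.0%, Providence 34/99 = 34.3% → St. Luke's
St. Luke's wins overall and in every case group — no reversal.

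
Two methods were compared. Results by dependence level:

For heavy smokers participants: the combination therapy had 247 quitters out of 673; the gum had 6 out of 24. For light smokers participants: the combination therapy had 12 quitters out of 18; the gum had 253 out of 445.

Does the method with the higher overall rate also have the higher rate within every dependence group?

Heavy smokers: the combination therapy 247/673 = 36.7%, the gum 6/24 = 25.0% → the combination therapy
Light smokers: the combination therapy 12/18 = 66.7%, the gum 253/445 = 56.9% → the combination therapy
Overall: the combination therapy 259/691 = 37.5%, the gum 259/469 = 55.2% → the gum
The combination therapy wins each dependence group but the gum wins overall — the comparison reverses. The combination therapy's participants skew toward heavy smokers, which has a lower base rate.

No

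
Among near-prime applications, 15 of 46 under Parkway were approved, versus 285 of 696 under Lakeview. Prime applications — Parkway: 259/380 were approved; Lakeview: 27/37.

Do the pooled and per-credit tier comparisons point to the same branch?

No

Near-prime: Parkway 15/46 = 32.6%, Lakeview 285/696 = 40.9% → Lakeview
Prime: Parkway 259/380 = 68.2%, Lakeview 27/37 = 73.0% → Lakeview
Overall: Parkway 274/426 = 64.3%, Lakeview 312/733 = 42.6% → Parkway
Lakeview wins each credit group but Parkway wins overall — the comparison reverses. Lakeview's applications skew toward near-prime, which has a lower base rate.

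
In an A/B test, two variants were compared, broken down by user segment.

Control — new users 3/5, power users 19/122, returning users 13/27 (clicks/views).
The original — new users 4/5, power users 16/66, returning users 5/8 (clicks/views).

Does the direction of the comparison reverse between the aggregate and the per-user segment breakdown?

No

New users: Control 3/5 = 60.0%, the original 4/5 = 80.0% → the original
Power users: Control 19/122 = 15.6%, the original 16/66 = 24.2% → the original
Returning users: Control 13/27 = 48.1%, the original 5/8 = 62.5% → the original
Overall: Control 35/154 = 22.7%, the original 25/79 = 31.6% → the original
The original wins overall and in every user group — no reversal.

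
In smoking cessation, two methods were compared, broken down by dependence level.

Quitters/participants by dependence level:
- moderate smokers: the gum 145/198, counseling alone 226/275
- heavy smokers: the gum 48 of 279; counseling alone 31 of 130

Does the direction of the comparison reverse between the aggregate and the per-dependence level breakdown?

Moderate smokers: the gum 145/198 = 73.2%, counseling alone 226/275 = 82.2% → counseling alone
Heavy smokers: the gum 48/279 = 17.2%, counseling alone 31/130 = 23.8% → counseling alone
Overall: the gum 193/477 = 40.5%, counseling alone 257/405 = 63.5% → counseling alone
Counseling alone wins overall and in every dependence group — no reversal.

No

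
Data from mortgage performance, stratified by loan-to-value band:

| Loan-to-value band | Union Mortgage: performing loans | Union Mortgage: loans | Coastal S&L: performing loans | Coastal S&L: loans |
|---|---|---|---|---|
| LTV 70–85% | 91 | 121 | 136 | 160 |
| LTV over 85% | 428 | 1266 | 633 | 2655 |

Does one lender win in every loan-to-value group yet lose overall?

LTV 70–85%: Union Mortgage 91/121 = 75.2%, Coastal S&L 136/160 = 85.0% → Coastal S&L
LTV over 85%: Union Mortgage 428/1266 = 33.8%, Coastal S&L 633/2655 = 23.8% → Union Mortgage
Overall: Union Mortgage 519/1387 = 37.4%, Coastal S&L 769/2815 = 27.3% → Union Mortgage
Neither sweeps: Union Mortgage wins 1 of 2 groups, Coastal S&L wins 1. Union Mortgage wins overall but not every group — no Simpson reversal.

No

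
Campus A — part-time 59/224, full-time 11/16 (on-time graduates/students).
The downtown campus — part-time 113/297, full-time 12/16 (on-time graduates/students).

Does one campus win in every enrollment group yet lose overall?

No

Part-time: Campus A 59/224 = 26.3%, the downtown campus 113/297 = 38.0% → the downtown campus
Full-time: Campus A 11/16 = 68.8%, the downtown campus 12/16 = 75.0% → the downtown campus
Overall: Campus A 70/240 = 29.2%, the downtown campus 125/313 = 39.9% → the downtown campus
The downtown campus wins overall and in every enrollment group — no reversal.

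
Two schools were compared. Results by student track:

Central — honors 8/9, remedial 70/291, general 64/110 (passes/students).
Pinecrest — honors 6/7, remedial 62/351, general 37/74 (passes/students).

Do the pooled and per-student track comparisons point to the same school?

Yes

Honors: Central 8/9 = 88.9%, Pinecrest 6/7 = 85.7% → Central
Remedial: Central 70/291 = 24.1%, Pinecrest 62/351 = 17.7% → Central
General: Central 64/110 = 58.2%, Pinecrest 37/74 = 50.0% → Central
Overall: Central 142/410 = 34.6%, Pinecrest 105/432 = 24.3% → Central
Central wins overall and in every student group — no reversal.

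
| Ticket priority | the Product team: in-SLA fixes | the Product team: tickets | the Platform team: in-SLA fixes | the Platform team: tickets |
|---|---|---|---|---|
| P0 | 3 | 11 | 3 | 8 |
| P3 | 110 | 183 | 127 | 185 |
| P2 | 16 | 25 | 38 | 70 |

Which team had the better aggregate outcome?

the Platform team

P0: the Product team 3/11 = 27.3%, the Platform team 3/8 = 37.5% → the Platform team
P3: the Product team 110/183 = 60.1%, the Platform team 127/185 = 68.6% → the Platform team
P2: the Product team 16/25 = 64.0%, the Platform team 38/70 = 54.3% → the Product team
Overall: the Product team 129/219 = 58.9%, the Platform team 168/263 = 63.9% → the Platform team
(Neither sweeps every ticket group, but the Platform team has the higher pooled rate.)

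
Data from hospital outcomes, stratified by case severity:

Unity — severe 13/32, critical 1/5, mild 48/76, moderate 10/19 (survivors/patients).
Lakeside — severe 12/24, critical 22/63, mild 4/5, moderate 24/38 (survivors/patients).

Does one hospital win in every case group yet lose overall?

Yes

Severe: Unity 13/32 = 40.6%, Lakeside 12/24 = 50.0% → Lakeside
Critical: Unity 1/5 = 20.0%, Lakeside 22/63 = 34.9% → Lakeside
Mild: Unity 48/76 = 63.2%, Lakeside 4/5 = 80.0% → Lakeside
Moderate: Unity 10/19 = 52.6%, Lakeside 24/38 = 63.2% → Lakeside
Overall: Unity 72/132 = 54.5%, Lakeside 62/130 = 47.7% → Unity
Lakeside wins each case group but Unity wins overall — the comparison reverses. Lakeside's patients skew toward critical, which has a lower base rate.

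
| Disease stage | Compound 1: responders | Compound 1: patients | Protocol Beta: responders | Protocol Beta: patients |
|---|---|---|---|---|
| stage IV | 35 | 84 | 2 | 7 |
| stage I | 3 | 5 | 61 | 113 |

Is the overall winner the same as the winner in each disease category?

No

Stage IV: Compound 1 35/84 = 41.7%, Protocol Beta 2/7 = 28.6% → Compound 1
Stage I: Compound 1 3/5 = 60.0%, Protocol Beta 61/113 = 54.0% → Compound 1
Overall: Compound 1 38/89 = 42.7%, Protocol Beta 63/120 = 52.5% → Protocol Beta
Compound 1 wins each disease group but Protocol Beta wins overall — the comparison reverses. Compound 1's patients skew toward stage IV, which has a lower base rate.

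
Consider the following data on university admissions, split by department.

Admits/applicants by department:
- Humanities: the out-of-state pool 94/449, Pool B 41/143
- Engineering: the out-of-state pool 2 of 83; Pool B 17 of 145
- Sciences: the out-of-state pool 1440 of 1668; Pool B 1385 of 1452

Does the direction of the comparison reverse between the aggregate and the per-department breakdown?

Humanities: the out-of-state pool 94/449 = 20.9%, Pool B 41/143 = 28.7% → Pool B
Engineering: the out-of-state pool 2/83 = 2.4%, Pool B 17/145 = 11.7% → Pool B
Sciences: the out-of-state pool 1440/1668 = 86.3%, Pool B 1385/1452 = 95.4% → Pool B
Overall: the out-of-state pool 1536/2200 = 69.8%, Pool B 1443/1740 = 82.9% → Pool B
Pool B wins overall and in every department group — no reversal.

No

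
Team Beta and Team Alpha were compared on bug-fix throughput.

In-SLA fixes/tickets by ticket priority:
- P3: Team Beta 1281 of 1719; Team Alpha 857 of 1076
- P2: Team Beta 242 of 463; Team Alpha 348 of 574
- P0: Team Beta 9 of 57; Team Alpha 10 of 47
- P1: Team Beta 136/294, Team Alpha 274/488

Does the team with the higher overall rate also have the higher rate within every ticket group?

P3: Team Beta 1281/1719 = 74.5%, Team Alpha 857/1076 = 79.6% → Team Alpha
P2: Team Beta 242/463 = 52.3%, Team Alpha 348/574 = 60.6% → Team Alpha
P0: Team Beta 9/57 = 15.8%, Team Alpha 10/47 = 21.3% → Team Alpha
P1: Team Beta 136/294 = 46.3%, Team Alpha 274/488 = 56.1% → Team Alpha
Overall: Team Beta 1668/2533 = 65.9%, Team Alpha 1489/2185 = 68.1% → Team Alpha
Team Alpha wins overall and in every ticket group — no reversal.

Yes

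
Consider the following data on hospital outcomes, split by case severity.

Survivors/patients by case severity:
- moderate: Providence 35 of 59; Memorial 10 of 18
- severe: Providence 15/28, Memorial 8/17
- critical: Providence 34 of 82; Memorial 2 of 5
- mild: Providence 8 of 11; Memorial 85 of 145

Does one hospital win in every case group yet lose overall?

Yes

Moderate: Providence 35/59 = 59.3%, Memorial 10/18 = 55.6% → Providence
Severe: Providence 15/28 = 53.6%, Memorial 8/17 = 47.1% → Providence
Critical: Providence 34/82 = 41.5%, Memorial 2/5 = 40.0% → Providence
Mild: Providence 8/11 = 72.7%, Memorial 85/145 = 58.6% → Providence
Overall: Providence 92/180 = 51.1%, Memorial 105/185 = 56.8% → Memorial
Providence wins each case group but Memorial wins overall — the comparison reverses. Providence's patients skew toward critical, which has a lower base rate.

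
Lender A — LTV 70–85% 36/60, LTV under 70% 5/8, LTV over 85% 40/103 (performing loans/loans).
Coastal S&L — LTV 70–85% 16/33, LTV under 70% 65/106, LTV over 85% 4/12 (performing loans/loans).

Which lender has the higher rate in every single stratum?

LTV 70–85%: Lender A 36/60 = 60.0%, Coastal S&L 16/33 = 48.5% → Lender A
LTV under 70%: Lender A 5/8 = 62.5%, Coastal S&L 65/106 = 61.3% → Lender A
LTV over 85%: Lender A 40/103 = 38.8%, Coastal S&L 4/12 = 33.3% → Lender A
Lender A has the higher rate in all 3 groups.

Lender A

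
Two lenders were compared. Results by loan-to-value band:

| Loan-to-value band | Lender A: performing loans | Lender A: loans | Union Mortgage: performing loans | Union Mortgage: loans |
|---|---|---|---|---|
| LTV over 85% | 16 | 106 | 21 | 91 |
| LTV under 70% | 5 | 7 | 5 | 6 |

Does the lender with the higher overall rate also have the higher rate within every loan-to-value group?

Yes

LTV over 85%: Lender A 16/106 = 15.1%, Union Mortgage 21/91 = 23.1% → Union Mortgage
LTV under 70%: Lender A 5/7 = 71.4%, Union Mortgage 5/6 = 83.3% → Union Mortgage
Overall: Lender A 21/113 = 18.6%, Union Mortgage 26/97 = 26.8% → Union Mortgage
Union Mortgage wins overall and in every loan-to-value group — no reversal.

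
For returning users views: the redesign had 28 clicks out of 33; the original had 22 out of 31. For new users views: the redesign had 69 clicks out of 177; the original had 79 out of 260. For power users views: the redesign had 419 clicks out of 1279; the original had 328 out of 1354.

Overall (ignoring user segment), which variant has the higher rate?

the redesign

Returning users: the redesign 28/33 = 84.8%, the original 22/31 = 71.0% → the redesign
New users: the redesign 69/177 = 39.0%, the original 79/260 = 30.4% → the redesign
Power users: the redesign 419/1279 = 32.8%, the original 328/1354 = 24.2% → the redesign
Overall: the redesign 516/1489 = 34.7%, the original 429/1645 = 26.1% → the redesign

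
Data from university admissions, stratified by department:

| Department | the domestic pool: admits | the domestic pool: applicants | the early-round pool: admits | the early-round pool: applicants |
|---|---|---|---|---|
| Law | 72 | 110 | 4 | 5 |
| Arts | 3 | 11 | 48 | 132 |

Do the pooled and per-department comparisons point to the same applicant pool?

Law: the domestic pool 72/110 = 65.5%, the early-round pool 4/5 = 80.0% → the early-round pool
Arts: the domestic pool 3/11 = 27.3%, the early-round pool 48/132 = 36.4% → the early-round pool
Overall: the domestic pool 75/121 = 62.0%, the early-round pool 52/137 = 38.0% → the domestic pool
The early-round pool wins each department group but the domestic pool wins overall — the comparison reverses. The early-round pool's applicants skew toward Arts, which has a lower base rate.

No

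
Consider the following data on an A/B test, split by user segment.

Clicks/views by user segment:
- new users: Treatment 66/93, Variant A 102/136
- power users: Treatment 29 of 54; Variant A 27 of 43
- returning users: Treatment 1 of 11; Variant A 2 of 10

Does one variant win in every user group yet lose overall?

New users: Treatment 66/93 = 71.0%, Variant A 102/136 = 75.0% → Variant A
Power users: Treatment 29/54 = 53.7%, Variant A 27/43 = 62.8% → Variant A
Returning users: Treatment 1/11 = 9.1%, Variant A 2/10 = 20.0% → Variant A
Overall: Treatment 96/158 = 60.8%, Variant A 131/189 = 69.3% → Variant A
Variant A wins overall and in every user group — no reversal.

No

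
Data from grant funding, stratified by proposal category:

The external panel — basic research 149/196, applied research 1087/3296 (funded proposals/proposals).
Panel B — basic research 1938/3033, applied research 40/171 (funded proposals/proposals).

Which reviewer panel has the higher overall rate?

Panel B

Basic research: the external panel 149/196 = 76.0%, Panel B 1938/3033 = 63.9% → the external panel
Applied research: the external panel 1087/3296 = 33.0%, Panel B 40/171 = 23.4% → the external panel
Overall: the external panel 1236/3492 = 35.4%, Panel B 1978/3204 = 61.7% → Panel B
(The external panel wins every proposal group but Panel B wins overall — the external panel's proposals skew toward the low-rate applied research group.)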